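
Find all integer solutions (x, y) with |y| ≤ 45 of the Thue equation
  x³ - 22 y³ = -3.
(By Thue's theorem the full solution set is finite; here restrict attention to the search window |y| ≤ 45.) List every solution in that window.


The equation is x³ - 22y³ = -3. For fixed y, x³ = 22·y³ − 3, so a solution requires the RHS to be a perfect cube.
Strategy: iterate y from -45 to 45, compute RHS = 22·y³ − 3, and check whether it is a (positive or negative) perfect cube.
Check small values of y:
  y = 0: RHS = -3 is not a perfect cube.
  y = 1: RHS = 19 is not a perfect cube.
  y = -1: RHS = -25 is not a perfect cube.
  y = 2: RHS = 173 is not a perfect cube.
  y = -2: RHS = -179 is not a perfect cube.
  y = 3: RHS = 591 is not a perfect cube.
  y = -3: RHS = -597 is not a perfect cube.
Continuing the search up to |y| = 45 finds no solutions either.
No (x, y) in the scanned range satisfies the equation.

No integer solutions with |y| ≤ 45.


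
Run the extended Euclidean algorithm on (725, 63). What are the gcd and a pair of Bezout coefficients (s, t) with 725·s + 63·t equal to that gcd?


Euclidean algorithm on (725, 63) — divide until remainder is 0:
  725 = 11 · 63 + 32
  63 = 1 · 32 + 31
  32 = 1 · 31 + 1
  31 = 31 · 1 + 0
gcd(725, 63) = 1.
Track Bezout coefficients alongside the remainders: start with r₀ = 725 = a·1 + b·0 (s = 1, t = 0) and r₁ = 63 = a·0 + b·1 (s = 0, t = 1); each new remainder r_{k+1} = r_{k-1} − q_k·r_k inherits s_{k+1} = s_{k-1} − q_k·s_k, t_{k+1} = t_{k-1} − q_k·t_k, so r_k = a·s_k + b·t_k at every step:
  q = 11: r = 32, s = 1 − 11·0 = 1, t = 0 − 11·1 = -11  (check: 725·1 + 63·(-11) = 32)
  q = 1: r = 31, s = 0 − 1·1 = -1, t = 1 − 1·(-11) = 12  (check: 725·(-1) + 63·12 = 31)
  q = 1: r = 1, s = 1 − 1·(-1) = 2, t = -11 − 1·12 = -23  (check: 725·2 + 63·(-23) = 1)
The row with r = 1 (the gcd) gives the Bezout coefficients s = 2, t = -23.
Result: 725 · (2) + 63 · (-23) = 1.

gcd(725, 63) = 1; s = 2, t = -23 (check: 725·2 + 63·(-23) = 1).


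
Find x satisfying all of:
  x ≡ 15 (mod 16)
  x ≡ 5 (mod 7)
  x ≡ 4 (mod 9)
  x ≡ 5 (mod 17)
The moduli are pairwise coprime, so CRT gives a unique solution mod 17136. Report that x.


Product of moduli M = 16 · 7 · 9 · 17 = 17136.
Merge one congruence at a time:
  Start: x ≡ 15 (mod 16).
  Combine with x ≡ 5 (mod 7); new modulus lcm = 112.
    Write x = 15 + 16·t and substitute into x ≡ 5 (mod 7): 16·t ≡ 5 − 15 = -10 (mod 7).
    Reduce coefficients mod 7: 2·t ≡ 4 (mod 7).
    The inverse of 2 mod 7 is 4 (since 2·4 = 8 = 1·7 + 1), so t ≡ 4·4 = 16 ≡ 2 (mod 7).
    Then x = 15 + 16·2 = 47, valid modulo lcm(16, 7) = 112: x ≡ 47 (mod 112).
  Combine with x ≡ 4 (mod 9); new modulus lcm = 1008.
    Write x = 47 + 112·t and substitute into x ≡ 4 (mod 9): 112·t ≡ 4 − 47 = -43 (mod 9).
    Reduce coefficients mod 9: 4·t ≡ 2 (mod 9).
    The inverse of 4 mod 9 is 7 (since 4·7 = 28 = 3·9 + 1), so t ≡ 7·2 = 14 ≡ 5 (mod 9).
    Then x = 47 + 112·5 = 607, valid modulo lcm(112, 9) = 1008: x ≡ 607 (mod 1008).
  Combine with x ≡ 5 (mod 17); new modulus lcm = 17136.
    Write x = 607 + 1008·t and substitute into x ≡ 5 (mod 17): 1008·t ≡ 5 − 607 = -602 (mod 17).
    Reduce coefficients mod 17: 5·t ≡ 10 (mod 17).
    The inverse of 5 mod 17 is 7 (since 5·7 = 35 = 2·17 + 1), so t ≡ 7·10 = 70 ≡ 2 (mod 17).
    Then x = 607 + 1008·2 = 2623, valid modulo lcm(1008, 17) = 17136: x ≡ 2623 (mod 17136).
Verify against each original: 2623 mod 16 = 15, 2623 mod 7 = 5, 2623 mod 9 = 4, 2623 mod 17 = 5.

x ≡ 2623 (mod 17136).


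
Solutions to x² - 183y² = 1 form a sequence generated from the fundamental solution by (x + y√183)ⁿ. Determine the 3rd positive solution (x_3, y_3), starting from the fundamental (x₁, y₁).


Step 1: Find the fundamental solution (x₁, y₁) of x² - 183y² = 1.
  Expand √183 as a continued fraction. a₀ = ⌊√183⌋ = 13; iterate m_{k+1} = d_k·a_k − m_k, d_{k+1} = (183 − m_{k+1}²)/d_k, a_{k+1} = ⌊(a₀ + m_{k+1})/d_{k+1}⌋ (starting m₀ = 0, d₀ = 1), with convergents p_k = a_k·p_{k-1} + p_{k-2}, q_k = a_k·q_{k-1} + q_{k-2} (p₋₁ = 1, q₋₁ = 0):
  k = 0: a₀ = 13; p₀/q₀ = 13/1; p₀² − 183·q₀² = 169 − 183 = -14.
  k = 1: m = 13, d = 14, a = ⌊(13 + 13)/14⌋ = 1; p/q = (1·13 + 1)/(1·1 + 0) = 14/1; p² − 183·q² = 196 − 183 = 13.
  k = 2: m = 1, d = 13, a = ⌊(13 + 1)/13⌋ = 1; p/q = (1·14 + 13)/(1·1 + 1) = 27/2; p² − 183·q² = 729 − 732 = -3.
  k = 3: m = 12, d = 3, a = ⌊(13 + 12)/3⌋ = 8; p/q = (8·27 + 14)/(8·2 + 1) = 230/17; p² − 183·q² = 52900 − 52887 = 13.
  k = 4: m = 12, d = 13, a = ⌊(13 + 12)/13⌋ = 1; p/q = (1·230 + 27)/(1·17 + 2) = 257/19; p² − 183·q² = 66049 − 66063 = -14.
  k = 5: m = 1, d = 14, a = ⌊(13 + 1)/14⌋ = 1; p/q = (1·257 + 230)/(1·19 + 17) = 487/36; p² − 183·q² = 237169 − 237168 = 1.
  The first convergent with p² − 183·q² = 1 gives the fundamental solution (x₁, y₁) = (487, 36).
Step 2: Apply the recurrence (x_{n+1}, y_{n+1}) = (x₁x_n + 183y₁y_n, x₁y_n + y₁x_n) repeatedly.
  From (x_1, y_1) = (487, 36): x_2 = 487·487 + 183·36·36 = 474337; y_2 = 487·36 + 36·487 = 35064.
  From (x_2, y_2) = (474337, 35064): x_3 = 487·474337 + 183·36·35064 = 462003751; y_3 = 487·35064 + 36·474337 = 34152300.
Step 3: Verify x_3² - 183·y_3² = 213447465938070001 - 213447465938070000 = 1 (should be 1). ✓

(x_1, y_1) = (487, 36); (x_3, y_3) = (462003751, 34152300).


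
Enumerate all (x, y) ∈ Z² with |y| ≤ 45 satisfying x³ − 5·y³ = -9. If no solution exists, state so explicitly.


The equation is x³ - 5y³ = -9. For fixed y, x³ = 5·y³ − 9, so a solution requires the RHS to be a perfect cube.
Strategy: iterate y from -45 to 45, compute RHS = 5·y³ − 9, and check whether it is a (positive or negative) perfect cube.
Check small values of y:
  y = 0: RHS = -9 is not a perfect cube.
  y = 1: RHS = -4 is not a perfect cube.
  y = -1: RHS = -14 is not a perfect cube.
  y = 2: RHS = 31 is not a perfect cube.
  y = -2: RHS = -49 is not a perfect cube.
  y = 3: RHS = 126 is not a perfect cube.
  y = -3: RHS = -144 is not a perfect cube.
Continuing the search up to |y| = 45 finds no solutions either.
No (x, y) in the scanned range satisfies the equation.

No integer solutions with |y| ≤ 45.


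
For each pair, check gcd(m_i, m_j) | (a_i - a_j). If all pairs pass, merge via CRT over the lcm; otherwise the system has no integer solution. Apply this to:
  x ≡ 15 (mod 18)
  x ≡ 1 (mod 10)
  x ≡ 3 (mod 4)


Moduli 18, 10, 4 are not pairwise coprime, so CRT works modulo lcm(m_i) when all pairwise compatibility conditions hold.
Pairwise compatibility: gcd(m_i, m_j) must divide a_i - a_j for every pair.
Merge one congruence at a time:
  Start: x ≡ 15 (mod 18).
  Combine with x ≡ 1 (mod 10): gcd(18, 10) = 2; 1 - 15 = -14, which IS divisible by 2, so compatible.
    Write x = 15 + 18·t and substitute into x ≡ 1 (mod 10): 18·t ≡ 1 − 15 = -14 (mod 10).
    Divide the congruence (and modulus) by g = 2: 9·t ≡ -7 (mod 5).
    Reduce coefficients mod 5: 4·t ≡ 3 (mod 5).
    The inverse of 4 mod 5 is 4 (since 4·4 = 16 = 3·5 + 1), so t ≡ 4·3 = 12 ≡ 2 (mod 5).
    Then x = 15 + 18·2 = 51, valid modulo lcm(18, 10) = 90: x ≡ 51 (mod 90).
  Combine with x ≡ 3 (mod 4): gcd(90, 4) = 2; 3 - 51 = -48, which IS divisible by 2, so compatible.
    Write x = 51 + 90·t and substitute into x ≡ 3 (mod 4): 90·t ≡ 3 − 51 = -48 (mod 4).
    Divide the congruence (and modulus) by g = 2: 45·t ≡ -24 (mod 2).
    Reduce coefficients mod 2: 1·t ≡ 0 (mod 2).
    So t ≡ 0 (mod 2).
    Then x = 51 + 90·0 = 51, valid modulo lcm(90, 4) = 180: x ≡ 51 (mod 180).
Verify: 51 mod 18 = 15, 51 mod 10 = 1, 51 mod 4 = 3.

x ≡ 51 (mod 180).


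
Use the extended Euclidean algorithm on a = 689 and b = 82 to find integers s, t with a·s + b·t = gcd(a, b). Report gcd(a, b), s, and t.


Euclidean algorithm on (689, 82) — divide until remainder is 0:
  689 = 8 · 82 + 33
  82 = 2 · 33 + 16
  33 = 2 · 16 + 1
  16 = 16 · 1 + 0
gcd(689, 82) = 1.
Track Bezout coefficients alongside the remainders: start with r₀ = 689 = a·1 + b·0 (s = 1, t = 0) and r₁ = 82 = a·0 + b·1 (s = 0, t = 1); each new remainder r_{k+1} = r_{k-1} − q_k·r_k inherits s_{k+1} = s_{k-1} − q_k·s_k, t_{k+1} = t_{k-1} − q_k·t_k, so r_k = a·s_k + b·t_k at every step:
  q = 8: r = 33, s = 1 − 8·0 = 1, t = 0 − 8·1 = -8  (check: 689·1 + 82·(-8) = 33)
  q = 2: r = 16, s = 0 − 2·1 = -2, t = 1 − 2·(-8) = 17  (check: 689·(-2) + 82·17 = 16)
  q = 2: r = 1, s = 1 − 2·(-2) = 5, t = -8 − 2·17 = -42  (check: 689·5 + 82·(-42) = 1)
The row with r = 1 (the gcd) gives the Bezout coefficients s = 5, t = -42.
Result: 689 · (5) + 82 · (-42) = 1.

gcd(689, 82) = 1; s = 5, t = -42 (check: 689·5 + 82·(-42) = 1).


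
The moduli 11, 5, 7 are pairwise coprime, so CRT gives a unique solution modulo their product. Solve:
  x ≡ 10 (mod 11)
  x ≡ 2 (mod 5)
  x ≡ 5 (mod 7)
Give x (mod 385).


Moduli 11, 5, 7 are pairwise coprime; by CRT there is a unique solution modulo M = 11 · 5 · 7 = 385.
Solve pairwise, accumulating the modulus:
  Start with x ≡ 10 (mod 11).
  Combine with x ≡ 2 (mod 5): since gcd(11, 5) = 1, we get a unique residue mod 55.
    Write x = 10 + 11·t and substitute into x ≡ 2 (mod 5): 11·t ≡ 2 − 10 = -8 (mod 5).
    Reduce coefficients mod 5: 1·t ≡ 2 (mod 5).
    So t ≡ 2 (mod 5).
    Then x = 10 + 11·2 = 32, valid modulo lcm(11, 5) = 55: x ≡ 32 (mod 55).
  Combine with x ≡ 5 (mod 7): since gcd(55, 7) = 1, we get a unique residue mod 385.
    Write x = 32 + 55·t and substitute into x ≡ 5 (mod 7): 55·t ≡ 5 − 32 = -27 (mod 7).
    Reduce coefficients mod 7: 6·t ≡ 1 (mod 7).
    The inverse of 6 mod 7 is 6 (since 6·6 = 36 = 5·7 + 1), so t ≡ 6·1 = 6 ≡ 6 (mod 7).
    Then x = 32 + 55·6 = 362, valid modulo lcm(55, 7) = 385: x ≡ 362 (mod 385).
Verify: 362 mod 11 = 10 ✓, 362 mod 5 = 2 ✓, 362 mod 7 = 5 ✓.

x ≡ 362 (mod 385).


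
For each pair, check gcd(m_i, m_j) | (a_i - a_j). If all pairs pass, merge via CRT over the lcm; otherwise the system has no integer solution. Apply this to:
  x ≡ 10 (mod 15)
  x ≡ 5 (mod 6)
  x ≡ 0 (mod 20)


Moduli 15, 6, 20 are not pairwise coprime, so CRT works modulo lcm(m_i) when all pairwise compatibility conditions hold.
Pairwise compatibility: gcd(m_i, m_j) must divide a_i - a_j for every pair.
Merge one congruence at a time:
  Start: x ≡ 10 (mod 15).
  Combine with x ≡ 5 (mod 6): gcd(15, 6) = 3, and 5 - 10 = -5 is NOT divisible by 3.
    ⇒ system is inconsistent (no integer solution).

No solution (the system is inconsistent).


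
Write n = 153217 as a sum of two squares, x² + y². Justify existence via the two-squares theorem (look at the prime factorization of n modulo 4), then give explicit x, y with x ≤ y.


Step 1: Factor n = 153217 = 37 · 41 · 101.
Step 2: Check the mod-4 condition on each prime factor: 37 ≡ 1 (mod 4), exponent 1; 41 ≡ 1 (mod 4), exponent 1; 101 ≡ 1 (mod 4), exponent 1.
All primes ≡ 3 (mod 4) appear to even exponent (or don't appear), so by the two-squares theorem n IS expressible as a sum of two squares.
Step 3: Build a representation. Here n = 37 · 41 · 101 is a product of primes ≡ 1 (mod 4). Each prime p ≡ 1 (mod 4) is itself a sum of two squares; find a² by testing p − a² for a perfect square:
  37: 37 − 1² = 36 = 6² ⇒ 37 = 1² + 6².
  41: 41 − 1² = 40, 41 − 2² = 37, 41 − 3² = 32, 41 − 4² = 25 = 5² ⇒ 41 = 4² + 5².
  101: 101 − 1² = 100 = 10² ⇒ 101 = 1² + 10².
  Combine using the Brahmagupta–Fibonacci identity (a² + b²)(c² + d²) = (ac − bd)² + (ad + bc)² = (ac + bd)² + (ad − bc)²:
  37 · 41 = 1517: from (1² + 6²)(4² + 5²), take (1·4 − 6·5, 1·5 + 6·4) = (4 − 30, 5 + 24) = (-26, 29); dropping signs (only squares matter) gives (26, 29); check 26² + 29² = 676 + 841 = 1517 ✓.
  1517 · 101 = 153217: from (26² + 29²)(1² + 10²), take (26·1 − 29·10, 26·10 + 29·1) = (26 − 290, 260 + 29) = (-264, 289); dropping signs (only squares matter) gives (264, 289); check 264² + 289² = 69696 + 83521 = 153217 ✓.
Step 4: Order so x ≤ y and verify: 264² + 289² = 69696 + 83521 = 153217 = n. ✓

n = 153217 = 264² + 289² (one valid representation with x ≤ y).


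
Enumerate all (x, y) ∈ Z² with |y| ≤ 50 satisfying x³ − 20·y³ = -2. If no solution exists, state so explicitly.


The equation is x³ - 20y³ = -2. For fixed y, x³ = 20·y³ − 2, so a solution requires the RHS to be a perfect cube.
Strategy: iterate y from -50 to 50, compute RHS = 20·y³ − 2, and check whether it is a (positive or negative) perfect cube.
Check small values of y:
  y = 0: RHS = -2 is not a perfect cube.
  y = 1: RHS = 18 is not a perfect cube.
  y = -1: RHS = -22 is not a perfect cube.
  y = 2: RHS = 158 is not a perfect cube.
  y = -2: RHS = -162 is not a perfect cube.
  y = 3: RHS = 538 is not a perfect cube.
  y = -3: RHS = -542 is not a perfect cube.
Continuing the search up to |y| = 50 finds no solutions either.
No (x, y) in the scanned range satisfies the equation.

No integer solutions with |y| ≤ 50.


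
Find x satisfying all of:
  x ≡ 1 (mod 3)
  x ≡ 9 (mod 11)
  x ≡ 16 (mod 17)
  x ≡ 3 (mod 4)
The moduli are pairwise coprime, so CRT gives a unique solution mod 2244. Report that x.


Product of moduli M = 3 · 11 · 17 · 4 = 2244.
Merge one congruence at a time:
  Start: x ≡ 1 (mod 3).
  Combine with x ≡ 9 (mod 11); new modulus lcm = 33.
    Write x = 1 + 3·t and substitute into x ≡ 9 (mod 11): 3·t ≡ 9 − 1 = 8 (mod 11).
    The inverse of 3 mod 11 is 4 (since 3·4 = 12 = 1·11 + 1), so t ≡ 4·8 = 32 ≡ 10 (mod 11).
    Then x = 1 + 3·10 = 31, valid modulo lcm(3, 11) = 33: x ≡ 31 (mod 33).
  Combine with x ≡ 16 (mod 17); new modulus lcm = 561.
    Write x = 31 + 33·t and substitute into x ≡ 16 (mod 17): 33·t ≡ 16 − 31 = -15 (mod 17).
    Reduce coefficients mod 17: 16·t ≡ 2 (mod 17).
    The inverse of 16 mod 17 is 16 (since 16·16 = 256 = 15·17 + 1), so t ≡ 16·2 = 32 ≡ 15 (mod 17).
    Then x = 31 + 33·15 = 526, valid modulo lcm(33, 17) = 561: x ≡ 526 (mod 561).
  Combine with x ≡ 3 (mod 4); new modulus lcm = 2244.
    Write x = 526 + 561·t and substitute into x ≡ 3 (mod 4): 561·t ≡ 3 − 526 = -523 (mod 4).
    Reduce coefficients mod 4: 1·t ≡ 1 (mod 4).
    So t ≡ 1 (mod 4).
    Then x = 526 + 561·1 = 1087, valid modulo lcm(561, 4) = 2244: x ≡ 1087 (mod 2244).
Verify against each original: 1087 mod 3 = 1, 1087 mod 11 = 9, 1087 mod 17 = 16, 1087 mod 4 = 3.

x ≡ 1087 (mod 2244).


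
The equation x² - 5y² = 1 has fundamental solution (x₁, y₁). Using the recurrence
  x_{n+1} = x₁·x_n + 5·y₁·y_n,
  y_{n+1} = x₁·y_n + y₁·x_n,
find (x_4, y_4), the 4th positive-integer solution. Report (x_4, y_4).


Step 1: Find the fundamental solution (x₁, y₁) of x² - 5y² = 1.
  Expand √5 as a continued fraction. a₀ = ⌊√5⌋ = 2; iterate m_{k+1} = d_k·a_k − m_k, d_{k+1} = (5 − m_{k+1}²)/d_k, a_{k+1} = ⌊(a₀ + m_{k+1})/d_{k+1}⌋ (starting m₀ = 0, d₀ = 1), with convergents p_k = a_k·p_{k-1} + p_{k-2}, q_k = a_k·q_{k-1} + q_{k-2} (p₋₁ = 1, q₋₁ = 0):
  k = 0: a₀ = 2; p₀/q₀ = 2/1; p₀² − 5·q₀² = 4 − 5 = -1.
  k = 1: m = 2, d = 1, a = ⌊(2 + 2)/1⌋ = 4; p/q = (4·2 + 1)/(4·1 + 0) = 9/4; p² − 5·q² = 81 − 80 = 1.
  The first convergent with p² − 5·q² = 1 gives the fundamental solution (x₁, y₁) = (9, 4).
Step 2: Apply the recurrence (x_{n+1}, y_{n+1}) = (x₁x_n + 5y₁y_n, x₁y_n + y₁x_n) repeatedly.
  From (x_1, y_1) = (9, 4): x_2 = 9·9 + 5·4·4 = 161; y_2 = 9·4 + 4·9 = 72.
  From (x_2, y_2) = (161, 72): x_3 = 9·161 + 5·4·72 = 2889; y_3 = 9·72 + 4·161 = 1292.
  From (x_3, y_3) = (2889, 1292): x_4 = 9·2889 + 5·4·1292 = 51841; y_4 = 9·1292 + 4·2889 = 23184.
Step 3: Verify x_4² - 5·y_4² = 2687489281 - 2687489280 = 1 (should be 1). ✓

(x_1, y_1) = (9, 4); (x_4, y_4) = (51841, 23184).


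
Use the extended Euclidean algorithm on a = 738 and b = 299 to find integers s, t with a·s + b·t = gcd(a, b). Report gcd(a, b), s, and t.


Euclidean algorithm on (738, 299) — divide until remainder is 0:
  738 = 2 · 299 + 140
  299 = 2 · 140 + 19
  140 = 7 · 19 + 7
  19 = 2 · 7 + 5
  7 = 1 · 5 + 2
  5 = 2 · 2 + 1
  2 = 2 · 1 + 0
gcd(738, 299) = 1.
Track Bezout coefficients alongside the remainders: start with r₀ = 738 = a·1 + b·0 (s = 1, t = 0) and r₁ = 299 = a·0 + b·1 (s = 0, t = 1); each new remainder r_{k+1} = r_{k-1} − q_k·r_k inherits s_{k+1} = s_{k-1} − q_k·s_k, t_{k+1} = t_{k-1} − q_k·t_k, so r_k = a·s_k + b·t_k at every step:
  q = 2: r = 140, s = 1 − 2·0 = 1, t = 0 − 2·1 = -2  (check: 738·1 + 299·(-2) = 140)
  q = 2: r = 19, s = 0 − 2·1 = -2, t = 1 − 2·(-2) = 5  (check: 738·(-2) + 299·5 = 19)
  q = 7: r = 7, s = 1 − 7·(-2) = 15, t = -2 − 7·5 = -37  (check: 738·15 + 299·(-37) = 7)
  q = 2: r = 5, s = -2 − 2·15 = -32, t = 5 − 2·(-37) = 79  (check: 738·(-32) + 299·79 = 5)
  q = 1: r = 2, s = 15 − 1·(-32) = 47, t = -37 − 1·79 = -116  (check: 738·47 + 299·(-116) = 2)
  q = 2: r = 1, s = -32 − 2·47 = -126, t = 79 − 2·(-116) = 311  (check: 738·(-126) + 299·311 = 1)
The row with r = 1 (the gcd) gives the Bezout coefficients s = -126, t = 311.
Result: 738 · (-126) + 299 · (311) = 1.

gcd(738, 299) = 1; s = -126, t = 311 (check: 738·(-126) + 299·311 = 1).


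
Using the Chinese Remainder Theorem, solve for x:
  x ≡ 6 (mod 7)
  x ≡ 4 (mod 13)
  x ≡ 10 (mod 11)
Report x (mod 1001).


Moduli 7, 13, 11 are pairwise coprime; by CRT there is a unique solution modulo M = 7 · 13 · 11 = 1001.
Solve pairwise, accumulating the modulus:
  Start with x ≡ 6 (mod 7).
  Combine with x ≡ 4 (mod 13): since gcd(7, 13) = 1, we get a unique residue mod 91.
    Write x = 6 + 7·t and substitute into x ≡ 4 (mod 13): 7·t ≡ 4 − 6 = -2 (mod 13).
    Reduce coefficients mod 13: 7·t ≡ 11 (mod 13).
    The inverse of 7 mod 13 is 2 (since 7·2 = 14 = 1·13 + 1), so t ≡ 2·11 = 22 ≡ 9 (mod 13).
    Then x = 6 + 7·9 = 69, valid modulo lcm(7, 13) = 91: x ≡ 69 (mod 91).
  Combine with x ≡ 10 (mod 11): since gcd(91, 11) = 1, we get a unique residue mod 1001.
    Write x = 69 + 91·t and substitute into x ≡ 10 (mod 11): 91·t ≡ 10 − 69 = -59 (mod 11).
    Reduce coefficients mod 11: 3·t ≡ 7 (mod 11).
    The inverse of 3 mod 11 is 4 (since 3·4 = 12 = 1·11 + 1), so t ≡ 4·7 = 28 ≡ 6 (mod 11).
    Then x = 69 + 91·6 = 615, valid modulo lcm(91, 11) = 1001: x ≡ 615 (mod 1001).
Verify: 615 mod 7 = 6 ✓, 615 mod 13 = 4 ✓, 615 mod 11 = 10 ✓.

x ≡ 615 (mod 1001).


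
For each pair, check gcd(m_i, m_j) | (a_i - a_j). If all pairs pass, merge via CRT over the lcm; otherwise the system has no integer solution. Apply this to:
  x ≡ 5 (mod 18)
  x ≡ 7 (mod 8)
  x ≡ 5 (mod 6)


Moduli 18, 8, 6 are not pairwise coprime, so CRT works modulo lcm(m_i) when all pairwise compatibility conditions hold.
Pairwise compatibility: gcd(m_i, m_j) must divide a_i - a_j for every pair.
Merge one congruence at a time:
  Start: x ≡ 5 (mod 18).
  Combine with x ≡ 7 (mod 8): gcd(18, 8) = 2; 7 - 5 = 2, which IS divisible by 2, so compatible.
    Write x = 5 + 18·t and substitute into x ≡ 7 (mod 8): 18·t ≡ 7 − 5 = 2 (mod 8).
    Divide the congruence (and modulus) by g = 2: 9·t ≡ 1 (mod 4).
    Reduce coefficients mod 4: 1·t ≡ 1 (mod 4).
    So t ≡ 1 (mod 4).
    Then x = 5 + 18·1 = 23, valid modulo lcm(18, 8) = 72: x ≡ 23 (mod 72).
  Combine with x ≡ 5 (mod 6): gcd(72, 6) = 6; 5 - 23 = -18, which IS divisible by 6, so compatible.
    Write x = 23 + 72·t and substitute into x ≡ 5 (mod 6): 72·t ≡ 5 − 23 = -18 (mod 6).
    Divide the congruence (and modulus) by g = 6: 12·t ≡ -3 (mod 1).
    Modulo 1 every t works; take t = 0.
    Then x = 23 + 72·0 = 23, valid modulo lcm(72, 6) = 72: x ≡ 23 (mod 72).
Verify: 23 mod 18 = 5, 23 mod 8 = 7, 23 mod 6 = 5.

x ≡ 23 (mod 72).


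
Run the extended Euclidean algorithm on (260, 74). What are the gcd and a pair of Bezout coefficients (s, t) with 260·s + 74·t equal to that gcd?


Euclidean algorithm on (260, 74) — divide until remainder is 0:
  260 = 3 · 74 + 38
  74 = 1 · 38 + 36
  38 = 1 · 36 + 2
  36 = 18 · 2 + 0
gcd(260, 74) = 2.
Track Bezout coefficients alongside the remainders: start with r₀ = 260 = a·1 + b·0 (s = 1, t = 0) and r₁ = 74 = a·0 + b·1 (s = 0, t = 1); each new remainder r_{k+1} = r_{k-1} − q_k·r_k inherits s_{k+1} = s_{k-1} − q_k·s_k, t_{k+1} = t_{k-1} − q_k·t_k, so r_k = a·s_k + b·t_k at every step:
  q = 3: r = 38, s = 1 − 3·0 = 1, t = 0 − 3·1 = -3  (check: 260·1 + 74·(-3) = 38)
  q = 1: r = 36, s = 0 − 1·1 = -1, t = 1 − 1·(-3) = 4  (check: 260·(-1) + 74·4 = 36)
  q = 1: r = 2, s = 1 − 1·(-1) = 2, t = -3 − 1·4 = -7  (check: 260·2 + 74·(-7) = 2)
The row with r = 2 (the gcd) gives the Bezout coefficients s = 2, t = -7.
Result: 260 · (2) + 74 · (-7) = 2.

gcd(260, 74) = 2; s = 2, t = -7 (check: 260·2 + 74·(-7) = 2).


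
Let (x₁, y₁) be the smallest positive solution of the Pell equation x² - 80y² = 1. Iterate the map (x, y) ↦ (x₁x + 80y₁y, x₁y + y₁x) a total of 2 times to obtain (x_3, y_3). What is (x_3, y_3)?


Step 1: Find the fundamental solution (x₁, y₁) of x² - 80y² = 1.
  Expand √80 as a continued fraction. a₀ = ⌊√80⌋ = 8; iterate m_{k+1} = d_k·a_k − m_k, d_{k+1} = (80 − m_{k+1}²)/d_k, a_{k+1} = ⌊(a₀ + m_{k+1})/d_{k+1}⌋ (starting m₀ = 0, d₀ = 1), with convergents p_k = a_k·p_{k-1} + p_{k-2}, q_k = a_k·q_{k-1} + q_{k-2} (p₋₁ = 1, q₋₁ = 0):
  k = 0: a₀ = 8; p₀/q₀ = 8/1; p₀² − 80·q₀² = 64 − 80 = -16.
  k = 1: m = 8, d = 16, a = ⌊(8 + 8)/16⌋ = 1; p/q = (1·8 + 1)/(1·1 + 0) = 9/1; p² − 80·q² = 81 − 80 = 1.
  The first convergent with p² − 80·q² = 1 gives the fundamental solution (x₁, y₁) = (9, 1).
Step 2: Apply the recurrence (x_{n+1}, y_{n+1}) = (x₁x_n + 80y₁y_n, x₁y_n + y₁x_n) repeatedly.
  From (x_1, y_1) = (9, 1): x_2 = 9·9 + 80·1·1 = 161; y_2 = 9·1 + 1·9 = 18.
  From (x_2, y_2) = (161, 18): x_3 = 9·161 + 80·1·18 = 2889; y_3 = 9·18 + 1·161 = 323.
Step 3: Verify x_3² - 80·y_3² = 8346321 - 8346320 = 1 (should be 1). ✓

(x_1, y_1) = (9, 1); (x_3, y_3) = (2889, 323).


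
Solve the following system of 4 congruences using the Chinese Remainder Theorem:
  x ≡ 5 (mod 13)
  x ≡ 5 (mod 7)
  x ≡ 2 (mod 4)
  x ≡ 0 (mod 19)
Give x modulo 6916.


Product of moduli M = 13 · 7 · 4 · 19 = 6916.
Merge one congruence at a time:
  Start: x ≡ 5 (mod 13).
  Combine with x ≡ 5 (mod 7); new modulus lcm = 91.
    Write x = 5 + 13·t and substitute into x ≡ 5 (mod 7): 13·t ≡ 5 − 5 = 0 (mod 7).
    Reduce coefficients mod 7: 6·t ≡ 0 (mod 7).
    The inverse of 6 mod 7 is 6 (since 6·6 = 36 = 5·7 + 1), so t ≡ 6·0 = 0 ≡ 0 (mod 7).
    Then x = 5 + 13·0 = 5, valid modulo lcm(13, 7) = 91: x ≡ 5 (mod 91).
  Combine with x ≡ 2 (mod 4); new modulus lcm = 364.
    Write x = 5 + 91·t and substitute into x ≡ 2 (mod 4): 91·t ≡ 2 − 5 = -3 (mod 4).
    Reduce coefficients mod 4: 3·t ≡ 1 (mod 4).
    The inverse of 3 mod 4 is 3 (since 3·3 = 9 = 2·4 + 1), so t ≡ 3·1 = 3 ≡ 3 (mod 4).
    Then x = 5 + 91·3 = 278, valid modulo lcm(91, 4) = 364: x ≡ 278 (mod 364).
  Combine with x ≡ 0 (mod 19); new modulus lcm = 6916.
    Write x = 278 + 364·t and substitute into x ≡ 0 (mod 19): 364·t ≡ 0 − 278 = -278 (mod 19).
    Reduce coefficients mod 19: 3·t ≡ 7 (mod 19).
    The inverse of 3 mod 19 is 13 (since 3·13 = 39 = 2·19 + 1), so t ≡ 13·7 = 91 ≡ 15 (mod 19).
    Then x = 278 + 364·15 = 5738, valid modulo lcm(364, 19) = 6916: x ≡ 5738 (mod 6916).
Verify against each original: 5738 mod 13 = 5, 5738 mod 7 = 5, 5738 mod 4 = 2, 5738 mod 19 = 0.

x ≡ 5738 (mod 6916).


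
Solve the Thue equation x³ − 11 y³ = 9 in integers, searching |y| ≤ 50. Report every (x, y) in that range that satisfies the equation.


The equation is x³ - 11y³ = 9. For fixed y, x³ = 11·y³ + 9, so a solution requires the RHS to be a perfect cube.
Strategy: iterate y from -50 to 50, compute RHS = 11·y³ + 9, and check whether it is a (positive or negative) perfect cube.
Check small values of y:
  y = 0: RHS = 9 is not a perfect cube.
  y = 1: RHS = 20 is not a perfect cube.
  y = -1: RHS = -2 is not a perfect cube.
  y = 2: RHS = 97 is not a perfect cube.
  y = -2: RHS = -79 is not a perfect cube.
  y = 3: RHS = 306 is not a perfect cube.
  y = -3: RHS = -288 is not a perfect cube.
Continuing the search up to |y| = 50 finds no solutions either.
No (x, y) in the scanned range satisfies the equation.

No integer solutions with |y| ≤ 50.


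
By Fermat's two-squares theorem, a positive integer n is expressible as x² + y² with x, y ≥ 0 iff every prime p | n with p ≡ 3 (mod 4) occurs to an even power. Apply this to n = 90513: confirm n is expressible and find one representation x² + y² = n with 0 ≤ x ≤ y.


Step 1: Factor n = 90513 = 3^2 · 89 · 113.
Step 2: Check the mod-4 condition on each prime factor: 3 ≡ 3 (mod 4), exponent 2 (must be even); 89 ≡ 1 (mod 4), exponent 1; 113 ≡ 1 (mod 4), exponent 1.
All primes ≡ 3 (mod 4) appear to even exponent (or don't appear), so by the two-squares theorem n IS expressible as a sum of two squares.
Step 3: Build a representation. Group n = k² · m with k = 3 and m = 89 · 113 = 10057 (a product of primes ≡ 1 (mod 4)); a representation of m scales to one of n via (k·x)² + (k·y)² = k²(x² + y²). Each prime p ≡ 1 (mod 4) is itself a sum of two squares; find a² by testing p − a² for a perfect square:
  89: 89 − 1² = 88, 89 − 2² = 85, 89 − 3² = 80, 89 − 4² = 73, 89 − 5² = 64 = 8² ⇒ 89 = 5² + 8².
  113: 113 − 1² = 112, 113 − 2² = 109, 113 − 3² = 104, 113 − 4² = 97, 113 − 5² = 88, 113 − 6² = 77, 113 − 7² = 64 = 8² ⇒ 113 = 7² + 8².
  Combine using the Brahmagupta–Fibonacci identity (a² + b²)(c² + d²) = (ac − bd)² + (ad + bc)² = (ac + bd)² + (ad − bc)²:
  89 · 113 = 10057: from (5² + 8²)(7² + 8²), take (5·7 − 8·8, 5·8 + 8·7) = (35 − 64, 40 + 56) = (-29, 96); dropping signs (only squares matter) gives (29, 96); check 29² + 96² = 841 + 9216 = 10057 ✓.
  Scale by k = 3: (3·29, 3·96) = (87, 288).
Step 4: Order so x ≤ y and verify: 87² + 288² = 7569 + 82944 = 90513 = n. ✓

n = 90513 = 87² + 288² (one valid representation with x ≤ y).


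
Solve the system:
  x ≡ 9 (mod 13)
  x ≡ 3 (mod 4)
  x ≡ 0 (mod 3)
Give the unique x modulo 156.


Moduli 13, 4, 3 are pairwise coprime; by CRT there is a unique solution modulo M = 13 · 4 · 3 = 156.
Solve pairwise, accumulating the modulus:
  Start with x ≡ 9 (mod 13).
  Combine with x ≡ 3 (mod 4): since gcd(13, 4) = 1, we get a unique residue mod 52.
    Write x = 9 + 13·t and substitute into x ≡ 3 (mod 4): 13·t ≡ 3 − 9 = -6 (mod 4).
    Reduce coefficients mod 4: 1·t ≡ 2 (mod 4).
    So t ≡ 2 (mod 4).
    Then x = 9 + 13·2 = 35, valid modulo lcm(13, 4) = 52: x ≡ 35 (mod 52).
  Combine with x ≡ 0 (mod 3): since gcd(52, 3) = 1, we get a unique residue mod 156.
    Write x = 35 + 52·t and substitute into x ≡ 0 (mod 3): 52·t ≡ 0 − 35 = -35 (mod 3).
    Reduce coefficients mod 3: 1·t ≡ 1 (mod 3).
    So t ≡ 1 (mod 3).
    Then x = 35 + 52·1 = 87, valid modulo lcm(52, 3) = 156: x ≡ 87 (mod 156).
Verify: 87 mod 13 = 9 ✓, 87 mod 4 = 3 ✓, 87 mod 3 = 0 ✓.

x ≡ 87 (mod 156).


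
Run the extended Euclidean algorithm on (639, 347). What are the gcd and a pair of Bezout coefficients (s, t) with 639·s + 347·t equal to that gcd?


Euclidean algorithm on (639, 347) — divide until remainder is 0:
  639 = 1 · 347 + 292
  347 = 1 · 292 + 55
  292 = 5 · 55 + 17
  55 = 3 · 17 + 4
  17 = 4 · 4 + 1
  4 = 4 · 1 + 0
gcd(639, 347) = 1.
Track Bezout coefficients alongside the remainders: start with r₀ = 639 = a·1 + b·0 (s = 1, t = 0) and r₁ = 347 = a·0 + b·1 (s = 0, t = 1); each new remainder r_{k+1} = r_{k-1} − q_k·r_k inherits s_{k+1} = s_{k-1} − q_k·s_k, t_{k+1} = t_{k-1} − q_k·t_k, so r_k = a·s_k + b·t_k at every step:
  q = 1: r = 292, s = 1 − 1·0 = 1, t = 0 − 1·1 = -1  (check: 639·1 + 347·(-1) = 292)
  q = 1: r = 55, s = 0 − 1·1 = -1, t = 1 − 1·(-1) = 2  (check: 639·(-1) + 347·2 = 55)
  q = 5: r = 17, s = 1 − 5·(-1) = 6, t = -1 − 5·2 = -11  (check: 639·6 + 347·(-11) = 17)
  q = 3: r = 4, s = -1 − 3·6 = -19, t = 2 − 3·(-11) = 35  (check: 639·(-19) + 347·35 = 4)
  q = 4: r = 1, s = 6 − 4·(-19) = 82, t = -11 − 4·35 = -151  (check: 639·82 + 347·(-151) = 1)
The row with r = 1 (the gcd) gives the Bezout coefficients s = 82, t = -151.
Result: 639 · (82) + 347 · (-151) = 1.

gcd(639, 347) = 1; s = 82, t = -151 (check: 639·82 + 347·(-151) = 1).


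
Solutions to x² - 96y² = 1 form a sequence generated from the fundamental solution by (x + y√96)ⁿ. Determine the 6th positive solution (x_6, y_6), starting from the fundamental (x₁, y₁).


Step 1: Find the fundamental solution (x₁, y₁) of x² - 96y² = 1.
  Expand √96 as a continued fraction. a₀ = ⌊√96⌋ = 9; iterate m_{k+1} = d_k·a_k − m_k, d_{k+1} = (96 − m_{k+1}²)/d_k, a_{k+1} = ⌊(a₀ + m_{k+1})/d_{k+1}⌋ (starting m₀ = 0, d₀ = 1), with convergents p_k = a_k·p_{k-1} + p_{k-2}, q_k = a_k·q_{k-1} + q_{k-2} (p₋₁ = 1, q₋₁ = 0):
  k = 0: a₀ = 9; p₀/q₀ = 9/1; p₀² − 96·q₀² = 81 − 96 = -15.
  k = 1: m = 9, d = 15, a = ⌊(9 + 9)/15⌋ = 1; p/q = (1·9 + 1)/(1·1 + 0) = 10/1; p² − 96·q² = 100 − 96 = 4.
  k = 2: m = 6, d = 4, a = ⌊(9 + 6)/4⌋ = 3; p/q = (3·10 + 9)/(3·1 + 1) = 39/4; p² − 96·q² = 1521 − 1536 = -15.
  k = 3: m = 6, d = 15, a = ⌊(9 + 6)/15⌋ = 1; p/q = (1·39 + 10)/(1·4 + 1) = 49/5; p² − 96·q² = 2401 − 2400 = 1.
  The first convergent with p² − 96·q² = 1 gives the fundamental solution (x₁, y₁) = (49, 5).
Step 2: Apply the recurrence (x_{n+1}, y_{n+1}) = (x₁x_n + 96y₁y_n, x₁y_n + y₁x_n) repeatedly.
  From (x_1, y_1) = (49, 5): x_2 = 49·49 + 96·5·5 = 4801; y_2 = 49·5 + 5·49 = 490.
  From (x_2, y_2) = (4801, 490): x_3 = 49·4801 + 96·5·490 = 470449; y_3 = 49·490 + 5·4801 = 48015.
  From (x_3, y_3) = (470449, 48015): x_4 = 49·470449 + 96·5·48015 = 46099201; y_4 = 49·48015 + 5·470449 = 4704980.
  From (x_4, y_4) = (46099201, 4704980): x_5 = 49·46099201 + 96·5·4704980 = 4517251249; y_5 = 49·4704980 + 5·46099201 = 461040025.
  From (x_5, y_5) = (4517251249, 461040025): x_6 = 49·4517251249 + 96·5·461040025 = 442644523201; y_6 = 49·461040025 + 5·4517251249 = 45177217470.
Step 3: Verify x_6² - 96·y_6² = 195934173919840627286401 - 195934173919840627286400 = 1 (should be 1). ✓

(x_1, y_1) = (49, 5); (x_6, y_6) = (442644523201, 45177217470).


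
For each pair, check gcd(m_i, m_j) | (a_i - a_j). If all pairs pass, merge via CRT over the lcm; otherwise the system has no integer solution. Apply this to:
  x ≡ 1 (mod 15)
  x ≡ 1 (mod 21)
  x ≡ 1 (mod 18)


Moduli 15, 21, 18 are not pairwise coprime, so CRT works modulo lcm(m_i) when all pairwise compatibility conditions hold.
Pairwise compatibility: gcd(m_i, m_j) must divide a_i - a_j for every pair.
Merge one congruence at a time:
  Start: x ≡ 1 (mod 15).
  Combine with x ≡ 1 (mod 21): gcd(15, 21) = 3; 1 - 1 = 0, which IS divisible by 3, so compatible.
    Write x = 1 + 15·t and substitute into x ≡ 1 (mod 21): 15·t ≡ 1 − 1 = 0 (mod 21).
    Divide the congruence (and modulus) by g = 3: 5·t ≡ 0 (mod 7).
    The inverse of 5 mod 7 is 3 (since 5·3 = 15 = 2·7 + 1), so t ≡ 3·0 = 0 ≡ 0 (mod 7).
    Then x = 1 + 15·0 = 1, valid modulo lcm(15, 21) = 105: x ≡ 1 (mod 105).
  Combine with x ≡ 1 (mod 18): gcd(105, 18) = 3; 1 - 1 = 0, which IS divisible by 3, so compatible.
    Write x = 1 + 105·t and substitute into x ≡ 1 (mod 18): 105·t ≡ 1 − 1 = 0 (mod 18).
    Divide the congruence (and modulus) by g = 3: 35·t ≡ 0 (mod 6).
    Reduce coefficients mod 6: 5·t ≡ 0 (mod 6).
    The inverse of 5 mod 6 is 5 (since 5·5 = 25 = 4·6 + 1), so t ≡ 5·0 = 0 ≡ 0 (mod 6).
    Then x = 1 + 105·0 = 1, valid modulo lcm(105, 18) = 630: x ≡ 1 (mod 630).
Verify: 1 mod 15 = 1, 1 mod 21 = 1, 1 mod 18 = 1.

x ≡ 1 (mod 630).


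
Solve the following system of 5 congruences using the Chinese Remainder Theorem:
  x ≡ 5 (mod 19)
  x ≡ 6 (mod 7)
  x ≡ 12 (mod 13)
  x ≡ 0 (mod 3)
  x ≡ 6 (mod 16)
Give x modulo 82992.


Product of moduli M = 19 · 7 · 13 · 3 · 16 = 82992.
Merge one congruence at a time:
  Start: x ≡ 5 (mod 19).
  Combine with x ≡ 6 (mod 7); new modulus lcm = 133.
    Write x = 5 + 19·t and substitute into x ≡ 6 (mod 7): 19·t ≡ 6 − 5 = 1 (mod 7).
    Reduce coefficients mod 7: 5·t ≡ 1 (mod 7).
    The inverse of 5 mod 7 is 3 (since 5·3 = 15 = 2·7 + 1), so t ≡ 3·1 = 3 ≡ 3 (mod 7).
    Then x = 5 + 19·3 = 62, valid modulo lcm(19, 7) = 133: x ≡ 62 (mod 133).
  Combine with x ≡ 12 (mod 13); new modulus lcm = 1729.
    Write x = 62 + 133·t and substitute into x ≡ 12 (mod 13): 133·t ≡ 12 − 62 = -50 (mod 13).
    Reduce coefficients mod 13: 3·t ≡ 2 (mod 13).
    The inverse of 3 mod 13 is 9 (since 3·9 = 27 = 2·13 + 1), so t ≡ 9·2 = 18 ≡ 5 (mod 13).
    Then x = 62 + 133·5 = 727, valid modulo lcm(133, 13) = 1729: x ≡ 727 (mod 1729).
  Combine with x ≡ 0 (mod 3); new modulus lcm = 5187.
    Write x = 727 + 1729·t and substitute into x ≡ 0 (mod 3): 1729·t ≡ 0 − 727 = -727 (mod 3).
    Reduce coefficients mod 3: 1·t ≡ 2 (mod 3).
    So t ≡ 2 (mod 3).
    Then x = 727 + 1729·2 = 4185, valid modulo lcm(1729, 3) = 5187: x ≡ 4185 (mod 5187).
  Combine with x ≡ 6 (mod 16); new modulus lcm = 82992.
    Write x = 4185 + 5187·t and substitute into x ≡ 6 (mod 16): 5187·t ≡ 6 − 4185 = -4179 (mod 16).
    Reduce coefficients mod 16: 3·t ≡ 13 (mod 16).
    The inverse of 3 mod 16 is 11 (since 3·11 = 33 = 2·16 + 1), so t ≡ 11·13 = 143 ≡ 15 (mod 16).
    Then x = 4185 + 5187·15 = 81990, valid modulo lcm(5187, 16) = 82992: x ≡ 81990 (mod 82992).
Verify against each original: 81990 mod 19 = 5, 81990 mod 7 = 6, 81990 mod 13 = 12, 81990 mod 3 = 0, 81990 mod 16 = 6.

x ≡ 81990 (mod 82992).


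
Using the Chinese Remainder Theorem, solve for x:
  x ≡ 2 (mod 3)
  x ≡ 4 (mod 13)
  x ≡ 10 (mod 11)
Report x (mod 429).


Moduli 3, 13, 11 are pairwise coprime; by CRT there is a unique solution modulo M = 3 · 13 · 11 = 429.
Solve pairwise, accumulating the modulus:
  Start with x ≡ 2 (mod 3).
  Combine with x ≡ 4 (mod 13): since gcd(3, 13) = 1, we get a unique residue mod 39.
    Write x = 2 + 3·t and substitute into x ≡ 4 (mod 13): 3·t ≡ 4 − 2 = 2 (mod 13).
    The inverse of 3 mod 13 is 9 (since 3·9 = 27 = 2·13 + 1), so t ≡ 9·2 = 18 ≡ 5 (mod 13).
    Then x = 2 + 3·5 = 17, valid modulo lcm(3, 13) = 39: x ≡ 17 (mod 39).
  Combine with x ≡ 10 (mod 11): since gcd(39, 11) = 1, we get a unique residue mod 429.
    Write x = 17 + 39·t and substitute into x ≡ 10 (mod 11): 39·t ≡ 10 − 17 = -7 (mod 11).
    Reduce coefficients mod 11: 6·t ≡ 4 (mod 11).
    The inverse of 6 mod 11 is 2 (since 6·2 = 12 = 1·11 + 1), so t ≡ 2·4 = 8 ≡ 8 (mod 11).
    Then x = 17 + 39·8 = 329, valid modulo lcm(39, 11) = 429: x ≡ 329 (mod 429).
Verify: 329 mod 3 = 2 ✓, 329 mod 13 = 4 ✓, 329 mod 11 = 10 ✓.

x ≡ 329 (mod 429).


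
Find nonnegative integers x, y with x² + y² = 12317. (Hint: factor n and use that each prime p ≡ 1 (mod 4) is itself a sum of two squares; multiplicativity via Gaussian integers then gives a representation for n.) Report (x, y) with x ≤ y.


Step 1: Factor n = 12317 = 109 · 113.
Step 2: Check the mod-4 condition on each prime factor: 109 ≡ 1 (mod 4), exponent 1; 113 ≡ 1 (mod 4), exponent 1.
All primes ≡ 3 (mod 4) appear to even exponent (or don't appear), so by the two-squares theorem n IS expressible as a sum of two squares.
Step 3: Build a representation. Here n = 109 · 113 is a product of primes ≡ 1 (mod 4). Each prime p ≡ 1 (mod 4) is itself a sum of two squares; find a² by testing p − a² for a perfect square:
  109: 109 − 1² = 108, 109 − 2² = 105, 109 − 3² = 100 = 10² ⇒ 109 = 3² + 10².
  113: 113 − 1² = 112, 113 − 2² = 109, 113 − 3² = 104, 113 − 4² = 97, 113 − 5² = 88, 113 − 6² = 77, 113 − 7² = 64 = 8² ⇒ 113 = 7² + 8².
  Combine using the Brahmagupta–Fibonacci identity (a² + b²)(c² + d²) = (ac − bd)² + (ad + bc)² = (ac + bd)² + (ad − bc)²:
  109 · 113 = 12317: from (3² + 10²)(7² + 8²), take (3·7 − 10·8, 3·8 + 10·7) = (21 − 80, 24 + 70) = (-59, 94); dropping signs (only squares matter) gives (59, 94); check 59² + 94² = 3481 + 8836 = 12317 ✓.
Step 4: Order so x ≤ y and verify: 59² + 94² = 3481 + 8836 = 12317 = n. ✓

n = 12317 = 59² + 94² (one valid representation with x ≤ y).


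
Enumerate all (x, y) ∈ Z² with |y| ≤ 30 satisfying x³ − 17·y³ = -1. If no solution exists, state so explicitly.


The equation is x³ - 17y³ = -1. For fixed y, x³ = 17·y³ − 1, so a solution requires the RHS to be a perfect cube.
Strategy: iterate y from -30 to 30, compute RHS = 17·y³ − 1, and check whether it is a (positive or negative) perfect cube.
Check small values of y:
  y = 0: RHS = -1 = (-1)³ ⇒ x = -1 works.
  y = 1: RHS = 16 is not a perfect cube.
  y = -1: RHS = -18 is not a perfect cube.
  y = 2: RHS = 135 is not a perfect cube.
  y = -2: RHS = -137 is not a perfect cube.
  y = 3: RHS = 458 is not a perfect cube.
  y = -3: RHS = -460 is not a perfect cube.
Continuing, at y = -7: RHS = -5832 = (-18)³ ⇒ x = -18 works.
Searching the remaining y in |y| ≤ 30 finds no further solutions.
Collected solutions: (-1, 0), (-18, -7).

Solutions (with |y| ≤ 30): (-1, 0), (-18, -7).


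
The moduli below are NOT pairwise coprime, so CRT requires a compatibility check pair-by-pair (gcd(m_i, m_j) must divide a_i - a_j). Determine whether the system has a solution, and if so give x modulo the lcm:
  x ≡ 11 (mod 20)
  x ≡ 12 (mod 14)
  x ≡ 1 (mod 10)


Moduli 20, 14, 10 are not pairwise coprime, so CRT works modulo lcm(m_i) when all pairwise compatibility conditions hold.
Pairwise compatibility: gcd(m_i, m_j) must divide a_i - a_j for every pair.
Merge one congruence at a time:
  Start: x ≡ 11 (mod 20).
  Combine with x ≡ 12 (mod 14): gcd(20, 14) = 2, and 12 - 11 = 1 is NOT divisible by 2.
    ⇒ system is inconsistent (no integer solution).

No solution (the system is inconsistent).


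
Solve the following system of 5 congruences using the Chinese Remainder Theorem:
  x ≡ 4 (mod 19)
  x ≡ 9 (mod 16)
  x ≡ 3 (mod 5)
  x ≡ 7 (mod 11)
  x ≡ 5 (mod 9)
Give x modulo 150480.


Product of moduli M = 19 · 16 · 5 · 11 · 9 = 150480.
Merge one congruence at a time:
  Start: x ≡ 4 (mod 19).
  Combine with x ≡ 9 (mod 16); new modulus lcm = 304.
    Write x = 4 + 19·t and substitute into x ≡ 9 (mod 16): 19·t ≡ 9 − 4 = 5 (mod 16).
    Reduce coefficients mod 16: 3·t ≡ 5 (mod 16).
    The inverse of 3 mod 16 is 11 (since 3·11 = 33 = 2·16 + 1), so t ≡ 11·5 = 55 ≡ 7 (mod 16).
    Then x = 4 + 19·7 = 137, valid modulo lcm(19, 16) = 304: x ≡ 137 (mod 304).
  Combine with x ≡ 3 (mod 5); new modulus lcm = 1520.
    Write x = 137 + 304·t and substitute into x ≡ 3 (mod 5): 304·t ≡ 3 − 137 = -134 (mod 5).
    Reduce coefficients mod 5: 4·t ≡ 1 (mod 5).
    The inverse of 4 mod 5 is 4 (since 4·4 = 16 = 3·5 + 1), so t ≡ 4·1 = 4 ≡ 4 (mod 5).
    Then x = 137 + 304·4 = 1353, valid modulo lcm(304, 5) = 1520: x ≡ 1353 (mod 1520).
  Combine with x ≡ 7 (mod 11); new modulus lcm = 16720.
    Write x = 1353 + 1520·t and substitute into x ≡ 7 (mod 11): 1520·t ≡ 7 − 1353 = -1346 (mod 11).
    Reduce coefficients mod 11: 2·t ≡ 7 (mod 11).
    The inverse of 2 mod 11 is 6 (since 2·6 = 12 = 1·11 + 1), so t ≡ 6·7 = 42 ≡ 9 (mod 11).
    Then x = 1353 + 1520·9 = 15033, valid modulo lcm(1520, 11) = 16720: x ≡ 15033 (mod 16720).
  Combine with x ≡ 5 (mod 9); new modulus lcm = 150480.
    Write x = 15033 + 16720·t and substitute into x ≡ 5 (mod 9): 16720·t ≡ 5 − 15033 = -15028 (mod 9).
    Reduce coefficients mod 9: 7·t ≡ 2 (mod 9).
    The inverse of 7 mod 9 is 4 (since 7·4 = 28 = 3·9 + 1), so t ≡ 4·2 = 8 ≡ 8 (mod 9).
    Then x = 15033 + 16720·8 = 148793, valid modulo lcm(16720, 9) = 150480: x ≡ 148793 (mod 150480).
Verify against each original: 148793 mod 19 = 4, 148793 mod 16 = 9, 148793 mod 5 = 3, 148793 mod 11 = 7, 148793 mod 9 = 5.

x ≡ 148793 (mod 150480).
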